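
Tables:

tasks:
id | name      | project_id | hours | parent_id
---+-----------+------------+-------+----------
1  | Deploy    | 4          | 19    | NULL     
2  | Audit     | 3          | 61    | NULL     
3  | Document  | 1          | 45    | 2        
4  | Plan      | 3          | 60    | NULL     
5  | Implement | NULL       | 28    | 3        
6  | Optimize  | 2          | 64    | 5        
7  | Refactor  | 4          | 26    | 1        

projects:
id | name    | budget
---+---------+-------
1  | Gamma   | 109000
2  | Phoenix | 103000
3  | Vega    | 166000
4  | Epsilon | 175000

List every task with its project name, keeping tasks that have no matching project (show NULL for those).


LEFT JOIN keeps every row from tasks (the left table); where project_id has no match in projects, the project columns become NULL. Walk through each task:
  - task 1 (Deploy): project_id=4 -> matches Epsilon
  - task 2 (Audit): project_id=3 -> matches Vega
  - task 3 (Document): project_id=1 -> matches Gamma
  - task 4 (Plan): project_id=3 -> matches Vega
  - task 5 (Implement): project_id=NULL, no match -> kept with NULL
  - task 6 (Optimize): project_id=2 -> matches Phoenix
  - task 7 (Refactor): project_id=4 -> matches Epsilon
All 7 rows appear; 1 has NULL project.

SQL:
SELECT a.name, b.name AS project
FROM tasks a
LEFT JOIN projects b ON a.project_id = b.id

Result:
name      | project
----------+--------
Deploy    | Epsilon
Audit     | Vega   
Document  | Gamma  
Plan      | Vega   
Implement | NULL   
Optimize  | Phoenix
Refactor  | Epsilon


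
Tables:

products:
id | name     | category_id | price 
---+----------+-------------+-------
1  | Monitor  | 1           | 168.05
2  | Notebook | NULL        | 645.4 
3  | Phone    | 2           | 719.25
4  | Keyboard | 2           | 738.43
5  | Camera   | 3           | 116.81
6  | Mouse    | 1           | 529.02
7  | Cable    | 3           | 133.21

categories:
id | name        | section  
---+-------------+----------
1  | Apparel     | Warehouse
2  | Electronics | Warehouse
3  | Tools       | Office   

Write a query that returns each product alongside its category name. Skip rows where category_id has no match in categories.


INNER JOIN keeps only products rows whose category_id matches an id in categories. Walk through each product:
  - product 1 (Monitor): category_id=1 -> matches Apparel
  - product 2 (Notebook): category_id=NULL, no match -> dropped
  - product 3 (Phone): category_id=2 -> matches Electronics
  - product 4 (Keyboard): category_id=2 -> matches Electronics
  - product 5 (Camera): category_id=3 -> matches Tools
  - product 6 (Mouse): category_id=1 -> matches Apparel
  - product 7 (Cable): category_id=3 -> matches Tools
So 1 of 7 rows is dropped.

SQL:
SELECT a.name, b.name AS category
FROM products a
INNER JOIN categories b ON a.category_id = b.id

Result:
name     | category   
---------+------------
Monitor  | Apparel    
Phone    | Electronics
Keyboard | Electronics
Camera   | Tools      
Mouse    | Apparel    
Cable    | Tools      


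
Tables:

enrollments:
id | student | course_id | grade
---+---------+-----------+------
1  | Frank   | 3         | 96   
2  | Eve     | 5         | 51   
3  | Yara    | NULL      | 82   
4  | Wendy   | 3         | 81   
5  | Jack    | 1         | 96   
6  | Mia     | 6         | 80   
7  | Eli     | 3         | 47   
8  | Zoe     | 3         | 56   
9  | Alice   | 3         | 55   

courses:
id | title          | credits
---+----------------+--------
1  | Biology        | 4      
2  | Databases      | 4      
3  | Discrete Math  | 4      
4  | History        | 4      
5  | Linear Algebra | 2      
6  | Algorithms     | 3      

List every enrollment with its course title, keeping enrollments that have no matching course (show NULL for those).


LEFT JOIN keeps every row from enrollments (the left table); where course_id has no match in courses, the course columns become NULL. Walk through each enrollment:
  - enrollment 1 (Frank): course_id=3 -> matches Discrete Math
  - enrollment 2 (Eve): course_id=5 -> matches Linear Algebra
  - enrollment 3 (Yara): course_id=NULL, no match -> kept with NULL
  - enrollment 4 (Wendy): course_id=3 -> matches Discrete Math
  - enrollment 5 (Jack): course_id=1 -> matches Biology
  - enrollment 6 (Mia): course_id=6 -> matches Algorithms
  - enrollment 7 (Eli): course_id=3 -> matches Discrete Math
  - enrollment 8 (Zoe): course_id=3 -> matches Discrete Math
  - enrollment 9 (Alice): course_id=3 -> matches Discrete Math
All 9 rows appear; 1 has NULL course.

SQL:
SELECT a.student, b.title AS course
FROM enrollments a
LEFT JOIN courses b ON a.course_id = b.id

Result:
student | course        
--------+---------------
Frank   | Discrete Math 
Eve     | Linear Algebra
Yara    | NULL          
Wendy   | Discrete Math 
Jack    | Biology       
Mia     | Algorithms    
Eli     | Discrete Math 
Zoe     | Discrete Math 
Alice   | Discrete Math 


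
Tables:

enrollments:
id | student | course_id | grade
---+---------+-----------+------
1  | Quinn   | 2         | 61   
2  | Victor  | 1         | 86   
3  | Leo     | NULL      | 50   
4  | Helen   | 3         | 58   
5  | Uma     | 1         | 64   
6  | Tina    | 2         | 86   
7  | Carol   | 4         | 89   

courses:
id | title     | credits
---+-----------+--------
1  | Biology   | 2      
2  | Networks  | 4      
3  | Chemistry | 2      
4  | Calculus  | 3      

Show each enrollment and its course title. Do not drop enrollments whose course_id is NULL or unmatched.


LEFT JOIN keeps every row from enrollments (the left table); where course_id has no match in courses, the course columns become NULL. Walk through each enrollment:
  - enrollment 1 (Quinn): course_id=2 -> matches Networks
  - enrollment 2 (Victor): course_id=1 -> matches Biology
  - enrollment 3 (Leo): course_id=NULL, no match -> kept with NULL
  - enrollment 4 (Helen): course_id=3 -> matches Chemistry
  - enrollment 5 (Uma): course_id=1 -> matches Biology
  - enrollment 6 (Tina): course_id=2 -> matches Networks
  - enrollment 7 (Carol): course_id=4 -> matches Calculus
All 7 rows appear; 1 has NULL course.

SQL:
SELECT a.student, b.title AS course
FROM enrollments a
LEFT JOIN courses b ON a.course_id = b.id

Result:
student | course   
--------+----------
Quinn   | Networks 
Victor  | Biology  
Leo     | NULL     
Helen   | Chemistry
Uma     | Biology  
Tina    | Networks 
Carol   | Calculus 


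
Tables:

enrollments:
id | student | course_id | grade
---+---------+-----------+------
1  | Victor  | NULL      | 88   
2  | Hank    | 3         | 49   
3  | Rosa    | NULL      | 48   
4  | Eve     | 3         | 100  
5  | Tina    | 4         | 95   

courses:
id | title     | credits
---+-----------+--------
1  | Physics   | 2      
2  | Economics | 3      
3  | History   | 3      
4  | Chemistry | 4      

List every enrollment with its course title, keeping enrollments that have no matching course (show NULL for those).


LEFT JOIN keeps every row from enrollments (the left table); where course_id has no match in courses, the course columns become NULL. Walk through each enrollment:
  - enrollment 1 (Victor): course_id=NULL, no match -> kept with NULL
  - enrollment 2 (Hank): course_id=3 -> matches History
  - enrollment 3 (Rosa): course_id=NULL, no match -> kept with NULL
  - enrollment 4 (Eve): course_id=3 -> matches History
  - enrollment 5 (Tina): course_id=4 -> matches Chemistry
All 5 rows appear; 2 have NULL course.

SQL:
SELECT a.student, b.title AS course
FROM enrollments a
LEFT JOIN courses b ON a.course_id = b.id

Result:
student | course   
--------+----------
Victor  | NULL     
Hank    | History  
Rosa    | NULL     
Eve     | History  
Tina    | Chemistry


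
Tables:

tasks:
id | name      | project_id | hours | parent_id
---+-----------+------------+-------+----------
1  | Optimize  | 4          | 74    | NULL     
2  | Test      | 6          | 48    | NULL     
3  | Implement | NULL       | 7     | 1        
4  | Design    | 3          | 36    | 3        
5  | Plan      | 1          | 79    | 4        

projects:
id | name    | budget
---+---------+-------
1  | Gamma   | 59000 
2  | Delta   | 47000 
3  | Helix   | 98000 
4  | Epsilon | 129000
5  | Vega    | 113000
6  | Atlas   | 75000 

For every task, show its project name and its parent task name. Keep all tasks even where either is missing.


Two LEFT JOINs from the same base table tasks: one to projects via project_id, one to tasks itself via parent_id. Both are LEFT so every task is preserved.
Match against projects:
  - task 1 (Optimize): project_id=4 -> matches Epsilon
  - task 2 (Test): project_id=6 -> matches Atlas
  - task 3 (Implement): project_id=NULL, no match -> kept with NULL
  - task 4 (Design): project_id=3 -> matches Helix
  - task 5 (Plan): project_id=1 -> matches Gamma
Match against tasks (self):
  - task 1 (Optimize): parent_id=NULL -> NULL
  - task 2 (Test): parent_id=NULL -> NULL
  - task 3 (Implement): parent_id=1 -> Optimize
  - task 4 (Design): parent_id=3 -> Implement
  - task 5 (Plan): parent_id=4 -> Design

SQL:
SELECT a.name, b.name AS project, c.name AS parent
FROM tasks a
LEFT JOIN projects b ON a.project_id = b.id
LEFT JOIN tasks c ON a.parent_id = c.id

Result:
name      | project | parent   
----------+---------+----------
Optimize  | Epsilon | NULL     
Test      | Atlas   | NULL     
Implement | NULL    | Optimize 
Design    | Helix   | Implement
Plan      | Gamma   | Design   


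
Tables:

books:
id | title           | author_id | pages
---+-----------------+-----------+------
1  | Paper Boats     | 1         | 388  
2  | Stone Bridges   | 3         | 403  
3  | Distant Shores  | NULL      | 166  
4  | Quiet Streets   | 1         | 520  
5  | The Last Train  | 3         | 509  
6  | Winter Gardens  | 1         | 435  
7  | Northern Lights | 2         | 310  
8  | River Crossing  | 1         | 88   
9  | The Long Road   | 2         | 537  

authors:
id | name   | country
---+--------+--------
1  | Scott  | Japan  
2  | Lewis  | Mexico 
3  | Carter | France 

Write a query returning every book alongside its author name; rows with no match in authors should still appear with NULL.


LEFT JOIN keeps every row from books (the left table); where author_id has no match in authors, the author columns become NULL. Walk through each book:
  - book 1 (Paper Boats): author_id=1 -> matches Scott
  - book 2 (Stone Bridges): author_id=3 -> matches Carter
  - book 3 (Distant Shores): author_id=NULL, no match -> kept with NULL
  - book 4 (Quiet Streets): author_id=1 -> matches Scott
  - book 5 (The Last Train): author_id=3 -> matches Carter
  - book 6 (Winter Gardens): author_id=1 -> matches Scott
  - book 7 (Northern Lights): author_id=2 -> matches Lewis
  - book 8 (River Crossing): author_id=1 -> matches Scott
  - book 9 (The Long Road): author_id=2 -> matches Lewis
All 9 rows appear; 1 has NULL author.

SQL:
SELECT a.title, b.name AS author
FROM books a
LEFT JOIN authors b ON a.author_id = b.id

Result:
title           | author
----------------+-------
Paper Boats     | Scott 
Stone Bridges   | Carter
Distant Shores  | NULL  
Quiet Streets   | Scott 
The Last Train  | Carter
Winter Gardens  | Scott 
Northern Lights | Lewis 
River Crossing  | Scott 
The Long Road   | Lewis 


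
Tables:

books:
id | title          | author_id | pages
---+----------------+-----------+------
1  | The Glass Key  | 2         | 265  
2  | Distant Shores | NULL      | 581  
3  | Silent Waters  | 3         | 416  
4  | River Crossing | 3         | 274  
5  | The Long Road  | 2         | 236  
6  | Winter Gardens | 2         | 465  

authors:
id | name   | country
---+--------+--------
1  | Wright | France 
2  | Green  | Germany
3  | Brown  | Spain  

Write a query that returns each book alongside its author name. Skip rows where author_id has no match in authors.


INNER JOIN keeps only books rows whose author_id matches an id in authors. Walk through each book:
  - book 1 (The Glass Key): author_id=2 -> matches Green
  - book 2 (Distant Shores): author_id=NULL, no match -> dropped
  - book 3 (Silent Waters): author_id=3 -> matches Brown
  - book 4 (River Crossing): author_id=3 -> matches Brown
  - book 5 (The Long Road): author_id=2 -> matches Green
  - book 6 (Winter Gardens): author_id=2 -> matches Green
So 1 of 6 rows is dropped.

SQL:
SELECT a.title, b.name AS author
FROM books a
INNER JOIN authors b ON a.author_id = b.id

Result:
title          | author
---------------+-------
The Glass Key  | Green 
Silent Waters  | Brown 
River Crossing | Brown 
The Long Road  | Green 
Winter Gardens | Green 


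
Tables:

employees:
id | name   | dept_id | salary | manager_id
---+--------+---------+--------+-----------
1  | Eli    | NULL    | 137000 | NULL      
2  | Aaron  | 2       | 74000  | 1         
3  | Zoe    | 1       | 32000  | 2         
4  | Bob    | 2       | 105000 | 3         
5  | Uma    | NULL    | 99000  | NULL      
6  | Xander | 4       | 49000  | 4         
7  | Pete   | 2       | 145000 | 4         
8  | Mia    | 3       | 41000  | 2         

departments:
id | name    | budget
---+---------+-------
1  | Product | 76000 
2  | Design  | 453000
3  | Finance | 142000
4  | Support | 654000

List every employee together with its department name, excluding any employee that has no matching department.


INNER JOIN keeps only employees rows whose dept_id matches an id in departments. Walk through each employee:
  - employee 1 (Eli): dept_id=NULL, no match -> dropped
  - employee 2 (Aaron): dept_id=2 -> matches Design
  - employee 3 (Zoe): dept_id=1 -> matches Product
  - employee 4 (Bob): dept_id=2 -> matches Design
  - employee 5 (Uma): dept_id=NULL, no match -> dropped
  - employee 6 (Xander): dept_id=4 -> matches Support
  - employee 7 (Pete): dept_id=2 -> matches Design
  - employee 8 (Mia): dept_id=3 -> matches Finance
So 2 of 8 rows are dropped.

SQL:
SELECT a.name, b.name AS department
FROM employees a
INNER JOIN departments b ON a.dept_id = b.id

Result:
name   | department
-------+-----------
Aaron  | Design    
Zoe    | Product   
Bob    | Design    
Xander | Support   
Pete   | Design    
Mia    | Finance   


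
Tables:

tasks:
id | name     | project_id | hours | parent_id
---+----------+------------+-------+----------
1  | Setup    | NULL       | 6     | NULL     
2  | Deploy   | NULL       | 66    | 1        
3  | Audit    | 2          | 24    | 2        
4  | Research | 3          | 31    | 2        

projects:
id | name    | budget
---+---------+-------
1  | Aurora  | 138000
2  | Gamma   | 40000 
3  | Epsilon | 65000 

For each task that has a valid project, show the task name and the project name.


INNER JOIN keeps only tasks rows whose project_id matches an id in projects. Walk through each task:
  - task 1 (Setup): project_id=NULL, no match -> dropped
  - task 2 (Deploy): project_id=NULL, no match -> dropped
  - task 3 (Audit): project_id=2 -> matches Gamma
  - task 4 (Research): project_id=3 -> matches Epsilon
So 2 of 4 rows are dropped.

SQL:
SELECT a.name, b.name AS project
FROM tasks a
INNER JOIN projects b ON a.project_id = b.id

Result:
name     | project
---------+--------
Audit    | Gamma  
Research | Epsilon


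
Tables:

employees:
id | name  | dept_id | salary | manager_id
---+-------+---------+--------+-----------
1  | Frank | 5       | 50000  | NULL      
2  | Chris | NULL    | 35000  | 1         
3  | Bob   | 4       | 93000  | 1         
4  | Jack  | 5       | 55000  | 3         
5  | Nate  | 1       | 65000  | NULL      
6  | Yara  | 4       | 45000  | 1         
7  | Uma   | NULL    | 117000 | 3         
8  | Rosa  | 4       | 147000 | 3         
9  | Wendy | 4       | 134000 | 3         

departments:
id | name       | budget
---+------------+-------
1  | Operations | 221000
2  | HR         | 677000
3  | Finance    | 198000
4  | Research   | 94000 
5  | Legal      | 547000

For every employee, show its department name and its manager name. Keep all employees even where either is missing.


Two LEFT JOINs from the same base table employees: one to departments via dept_id, one to employees itself via manager_id. Both are LEFT so every employee is preserved.
Match against departments:
  - employee 1 (Frank): dept_id=5 -> matches Legal
  - employee 2 (Chris): dept_id=NULL, no match -> kept with NULL
  - employee 3 (Bob): dept_id=4 -> matches Research
  - employee 4 (Jack): dept_id=5 -> matches Legal
  - employee 5 (Nate): dept_id=1 -> matches Operations
  - employee 6 (Yara): dept_id=4 -> matches Research
  - employee 7 (Uma): dept_id=NULL, no match -> kept with NULL
  - employee 8 (Rosa): dept_id=4 -> matches Research
  - employee 9 (Wendy): dept_id=4 -> matches Research
Match against employees (self):
  - employee 1 (Frank): manager_id=NULL -> NULL
  - employee 2 (Chris): manager_id=1 -> Frank
  - employee 3 (Bob): manager_id=1 -> Frank
  - employee 4 (Jack): manager_id=3 -> Bob
  - employee 5 (Nate): manager_id=NULL -> NULL
  - employee 6 (Yara): manager_id=1 -> Frank
  - employee 7 (Uma): manager_id=3 -> Bob
  - employee 8 (Rosa): manager_id=3 -> Bob
  - employee 9 (Wendy): manager_id=3 -> Bob

SQL:
SELECT a.name, b.name AS department, c.name AS manager
FROM employees a
LEFT JOIN departments b ON a.dept_id = b.id
LEFT JOIN employees c ON a.manager_id = c.id

Result:
name  | department | manager
------+------------+--------
Frank | Legal      | NULL   
Chris | NULL       | Frank  
Bob   | Research   | Frank  
Jack  | Legal      | Bob    
Nate  | Operations | NULL   
Yara  | Research   | Frank  
Uma   | NULL       | Bob    
Rosa  | Research   | Bob    
Wendy | Research   | Bob    


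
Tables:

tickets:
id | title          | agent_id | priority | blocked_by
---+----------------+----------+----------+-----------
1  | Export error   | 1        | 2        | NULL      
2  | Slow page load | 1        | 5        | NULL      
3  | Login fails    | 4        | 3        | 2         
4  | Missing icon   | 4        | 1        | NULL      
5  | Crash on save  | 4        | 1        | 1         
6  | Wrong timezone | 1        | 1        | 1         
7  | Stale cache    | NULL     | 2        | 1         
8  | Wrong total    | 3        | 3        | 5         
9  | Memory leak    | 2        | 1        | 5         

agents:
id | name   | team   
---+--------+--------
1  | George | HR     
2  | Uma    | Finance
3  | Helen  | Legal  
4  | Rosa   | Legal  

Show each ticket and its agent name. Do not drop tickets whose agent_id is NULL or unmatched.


LEFT JOIN keeps every row from tickets (the left table); where agent_id has no match in agents, the agent columns become NULL. Walk through each ticket:
  - ticket 1 (Export error): agent_id=1 -> matches George
  - ticket 2 (Slow page load): agent_id=1 -> matches George
  - ticket 3 (Login fails): agent_id=4 -> matches Rosa
  - ticket 4 (Missing icon): agent_id=4 -> matches Rosa
  - ticket 5 (Crash on save): agent_id=4 -> matches Rosa
  - ticket 6 (Wrong timezone): agent_id=1 -> matches George
  - ticket 7 (Stale cache): agent_id=NULL, no match -> kept with NULL
  - ticket 8 (Wrong total): agent_id=3 -> matches Helen
  - ticket 9 (Memory leak): agent_id=2 -> matches Uma
All 9 rows appear; 1 has NULL agent.

SQL:
SELECT a.title, b.name AS agent
FROM tickets a
LEFT JOIN agents b ON a.agent_id = b.id

Result:
title          | agent 
---------------+-------
Export error   | George
Slow page load | George
Login fails    | Rosa  
Missing icon   | Rosa  
Crash on save  | Rosa  
Wrong timezone | George
Stale cache    | NULL  
Wrong total    | Helen 
Memory leak    | Uma   


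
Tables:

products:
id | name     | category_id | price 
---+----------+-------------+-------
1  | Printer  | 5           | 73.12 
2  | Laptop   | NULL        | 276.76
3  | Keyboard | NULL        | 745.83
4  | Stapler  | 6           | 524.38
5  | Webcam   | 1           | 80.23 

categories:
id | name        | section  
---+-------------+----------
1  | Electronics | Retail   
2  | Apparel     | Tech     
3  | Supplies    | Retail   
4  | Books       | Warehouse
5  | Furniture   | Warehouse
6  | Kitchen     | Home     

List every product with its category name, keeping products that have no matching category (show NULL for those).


LEFT JOIN keeps every row from products (the left table); where category_id has no match in categories, the category columns become NULL. Walk through each product:
  - product 1 (Printer): category_id=5 -> matches Furniture
  - product 2 (Laptop): category_id=NULL, no match -> kept with NULL
  - product 3 (Keyboard): category_id=NULL, no match -> kept with NULL
  - product 4 (Stapler): category_id=6 -> matches Kitchen
  - product 5 (Webcam): category_id=1 -> matches Electronics
All 5 rows appear; 2 have NULL category.

SQL:
SELECT a.name, b.name AS category
FROM products a
LEFT JOIN categories b ON a.category_id = b.id

Result:
name     | category   
---------+------------
Printer  | Furniture  
Laptop   | NULL       
Keyboard | NULL       
Stapler  | Kitchen    
Webcam   | Electronics


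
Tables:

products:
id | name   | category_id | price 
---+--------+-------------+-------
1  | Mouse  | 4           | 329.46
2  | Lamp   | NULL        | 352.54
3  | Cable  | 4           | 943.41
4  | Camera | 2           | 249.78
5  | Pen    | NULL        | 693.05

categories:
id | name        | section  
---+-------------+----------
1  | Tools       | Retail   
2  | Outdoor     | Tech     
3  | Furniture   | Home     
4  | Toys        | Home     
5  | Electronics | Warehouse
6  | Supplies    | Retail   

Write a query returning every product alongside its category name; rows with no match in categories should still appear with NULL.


LEFT JOIN keeps every row from products (the left table); where category_id has no match in categories, the category columns become NULL. Walk through each product:
  - product 1 (Mouse): category_id=4 -> matches Toys
  - product 2 (Lamp): category_id=NULL, no match -> kept with NULL
  - product 3 (Cable): category_id=4 -> matches Toys
  - product 4 (Camera): category_id=2 -> matches Outdoor
  - product 5 (Pen): category_id=NULL, no match -> kept with NULL
All 5 rows appear; 2 have NULL category.

SQL:
SELECT a.name, b.name AS category
FROM products a
LEFT JOIN categories b ON a.category_id = b.id

Result:
name   | category
-------+---------
Mouse  | Toys    
Lamp   | NULL    
Cable  | Toys    
Camera | Outdoor 
Pen    | NULL    


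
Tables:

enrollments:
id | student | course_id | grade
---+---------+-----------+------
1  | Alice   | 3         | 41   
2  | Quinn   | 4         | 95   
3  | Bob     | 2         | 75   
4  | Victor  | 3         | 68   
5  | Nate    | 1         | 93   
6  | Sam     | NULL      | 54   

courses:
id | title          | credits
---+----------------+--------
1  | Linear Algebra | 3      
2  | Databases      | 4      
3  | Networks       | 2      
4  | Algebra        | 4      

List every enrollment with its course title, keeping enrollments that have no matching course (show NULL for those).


LEFT JOIN keeps every row from enrollments (the left table); where course_id has no match in courses, the course columns become NULL. Walk through each enrollment:
  - enrollment 1 (Alice): course_id=3 -> matches Networks
  - enrollment 2 (Quinn): course_id=4 -> matches Algebra
  - enrollment 3 (Bob): course_id=2 -> matches Databases
  - enrollment 4 (Victor): course_id=3 -> matches Networks
  - enrollment 5 (Nate): course_id=1 -> matches Linear Algebra
  - enrollment 6 (Sam): course_id=NULL, no match -> kept with NULL
All 6 rows appear; 1 has NULL course.

SQL:
SELECT a.student, b.title AS course
FROM enrollments a
LEFT JOIN courses b ON a.course_id = b.id

Result:
student | course        
--------+---------------
Alice   | Networks      
Quinn   | Algebra       
Bob     | Databases     
Victor  | Networks      
Nate    | Linear Algebra
Sam     | NULL          


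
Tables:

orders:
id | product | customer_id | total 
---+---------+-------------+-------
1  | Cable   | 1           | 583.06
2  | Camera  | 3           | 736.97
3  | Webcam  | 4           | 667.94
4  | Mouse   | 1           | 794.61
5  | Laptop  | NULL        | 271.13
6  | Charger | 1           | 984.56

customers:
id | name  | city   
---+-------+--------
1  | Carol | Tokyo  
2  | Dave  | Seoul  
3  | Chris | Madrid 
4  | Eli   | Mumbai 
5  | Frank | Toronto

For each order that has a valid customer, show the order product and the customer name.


INNER JOIN keeps only orders rows whose customer_id matches an id in customers. Walk through each order:
  - order 1 (Cable): customer_id=1 -> matches Carol
  - order 2 (Camera): customer_id=3 -> matches Chris
  - order 3 (Webcam): customer_id=4 -> matches Eli
  - order 4 (Mouse): customer_id=1 -> matches Carol
  - order 5 (Laptop): customer_id=NULL, no match -> dropped
  - order 6 (Charger): customer_id=1 -> matches Carol
So 1 of 6 rows is dropped.

SQL:
SELECT a.product, b.name AS customer
FROM orders a
INNER JOIN customers b ON a.customer_id = b.id

Result:
product | customer
--------+---------
Cable   | Carol   
Camera  | Chris   
Webcam  | Eli     
Mouse   | Carol   
Charger | Carol   


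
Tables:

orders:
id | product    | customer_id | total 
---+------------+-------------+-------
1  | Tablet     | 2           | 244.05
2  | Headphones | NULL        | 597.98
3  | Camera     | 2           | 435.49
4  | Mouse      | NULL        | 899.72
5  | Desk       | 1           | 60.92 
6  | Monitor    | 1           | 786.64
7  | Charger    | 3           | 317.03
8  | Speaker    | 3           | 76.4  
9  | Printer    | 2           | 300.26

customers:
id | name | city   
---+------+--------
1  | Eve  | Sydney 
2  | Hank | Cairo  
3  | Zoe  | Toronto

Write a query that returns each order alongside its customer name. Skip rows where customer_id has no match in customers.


INNER JOIN keeps only orders rows whose customer_id matches an id in customers. Walk through each order:
  - order 1 (Tablet): customer_id=2 -> matches Hank
  - order 2 (Headphones): customer_id=NULL, no match -> dropped
  - order 3 (Camera): customer_id=2 -> matches Hank
  - order 4 (Mouse): customer_id=NULL, no match -> dropped
  - order 5 (Desk): customer_id=1 -> matches Eve
  - order 6 (Monitor): customer_id=1 -> matches Eve
  - order 7 (Charger): customer_id=3 -> matches Zoe
  - order 8 (Speaker): customer_id=3 -> matches Zoe
  - order 9 (Printer): customer_id=2 -> matches Hank
So 2 of 9 rows are dropped.

SQL:
SELECT a.product, b.name AS customer
FROM orders a
INNER JOIN customers b ON a.customer_id = b.id

Result:
product | customer
--------+---------
Tablet  | Hank    
Camera  | Hank    
Desk    | Eve     
Monitor | Eve     
Charger | Zoe     
Speaker | Zoe     
Printer | Hank    


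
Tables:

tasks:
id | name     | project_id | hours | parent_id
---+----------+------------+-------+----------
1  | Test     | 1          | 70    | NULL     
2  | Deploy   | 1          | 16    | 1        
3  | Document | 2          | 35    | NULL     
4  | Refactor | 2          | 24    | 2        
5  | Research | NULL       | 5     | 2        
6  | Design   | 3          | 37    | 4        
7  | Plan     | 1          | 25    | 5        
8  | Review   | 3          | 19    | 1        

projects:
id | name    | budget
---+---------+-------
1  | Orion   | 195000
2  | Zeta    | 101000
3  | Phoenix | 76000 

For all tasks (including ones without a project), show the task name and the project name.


LEFT JOIN keeps every row from tasks (the left table); where project_id has no match in projects, the project columns become NULL. Walk through each task:
  - task 1 (Test): project_id=1 -> matches Orion
  - task 2 (Deploy): project_id=1 -> matches Orion
  - task 3 (Document): project_id=2 -> matches Zeta
  - task 4 (Refactor): project_id=2 -> matches Zeta
  - task 5 (Research): project_id=NULL, no match -> kept with NULL
  - task 6 (Design): project_id=3 -> matches Phoenix
  - task 7 (Plan): project_id=1 -> matches Orion
  - task 8 (Review): project_id=3 -> matches Phoenix
All 8 rows appear; 1 has NULL project.

SQL:
SELECT a.name, b.name AS project
FROM tasks a
LEFT JOIN projects b ON a.project_id = b.id

Result:
name     | project
---------+--------
Test     | Orion  
Deploy   | Orion  
Document | Zeta   
Refactor | Zeta   
Research | NULL   
Design   | Phoenix
Plan     | Orion  
Review   | Phoenix


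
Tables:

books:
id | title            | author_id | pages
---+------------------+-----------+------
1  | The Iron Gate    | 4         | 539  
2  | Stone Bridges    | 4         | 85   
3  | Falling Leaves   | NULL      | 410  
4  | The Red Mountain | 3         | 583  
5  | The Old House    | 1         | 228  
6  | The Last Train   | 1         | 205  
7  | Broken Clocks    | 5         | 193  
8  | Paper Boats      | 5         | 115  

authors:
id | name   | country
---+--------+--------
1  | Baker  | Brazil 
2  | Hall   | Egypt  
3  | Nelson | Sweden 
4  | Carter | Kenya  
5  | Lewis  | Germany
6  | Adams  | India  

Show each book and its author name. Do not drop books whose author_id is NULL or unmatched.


LEFT JOIN keeps every row from books (the left table); where author_id has no match in authors, the author columns become NULL. Walk through each book:
  - book 1 (The Iron Gate): author_id=4 -> matches Carter
  - book 2 (Stone Bridges): author_id=4 -> matches Carter
  - book 3 (Falling Leaves): author_id=NULL, no match -> kept with NULL
  - book 4 (The Red Mountain): author_id=3 -> matches Nelson
  - book 5 (The Old House): author_id=1 -> matches Baker
  - book 6 (The Last Train): author_id=1 -> matches Baker
  - book 7 (Broken Clocks): author_id=5 -> matches Lewis
  - book 8 (Paper Boats): author_id=5 -> matches Lewis
All 8 rows appear; 1 has NULL author.

SQL:
SELECT a.title, b.name AS author
FROM books a
LEFT JOIN authors b ON a.author_id = b.id

Result:
title            | author
-----------------+-------
The Iron Gate    | Carter
Stone Bridges    | Carter
Falling Leaves   | NULL  
The Red Mountain | Nelson
The Old House    | Baker 
The Last Train   | Baker 
Broken Clocks    | Lewis 
Paper Boats      | Lewis 


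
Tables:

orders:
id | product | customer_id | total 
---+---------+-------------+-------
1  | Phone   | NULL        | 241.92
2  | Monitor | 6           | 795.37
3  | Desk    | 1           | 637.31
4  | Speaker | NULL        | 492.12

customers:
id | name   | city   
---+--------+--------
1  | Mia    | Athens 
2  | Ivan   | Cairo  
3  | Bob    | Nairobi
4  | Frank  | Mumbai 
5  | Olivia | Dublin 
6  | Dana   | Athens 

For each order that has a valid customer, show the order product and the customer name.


INNER JOIN keeps only orders rows whose customer_id matches an id in customers. Walk through each order:
  - order 1 (Phone): customer_id=NULL, no match -> dropped
  - order 2 (Monitor): customer_id=6 -> matches Dana
  - order 3 (Desk): customer_id=1 -> matches Mia
  - order 4 (Speaker): customer_id=NULL, no match -> dropped
So 2 of 4 rows are dropped.

SQL:
SELECT a.product, b.name AS customer
FROM orders a
INNER JOIN customers b ON a.customer_id = b.id

Result:
product | customer
--------+---------
Monitor | Dana    
Desk    | Mia     


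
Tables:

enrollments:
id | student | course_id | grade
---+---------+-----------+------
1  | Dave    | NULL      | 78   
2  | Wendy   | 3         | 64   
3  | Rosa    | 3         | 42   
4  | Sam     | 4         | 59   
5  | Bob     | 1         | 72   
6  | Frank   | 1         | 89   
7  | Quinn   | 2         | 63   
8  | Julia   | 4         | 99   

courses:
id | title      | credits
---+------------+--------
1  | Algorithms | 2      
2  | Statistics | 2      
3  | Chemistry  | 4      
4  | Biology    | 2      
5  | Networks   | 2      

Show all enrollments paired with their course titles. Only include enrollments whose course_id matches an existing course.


INNER JOIN keeps only enrollments rows whose course_id matches an id in courses. Walk through each enrollment:
  - enrollment 1 (Dave): course_id=NULL, no match -> dropped
  - enrollment 2 (Wendy): course_id=3 -> matches Chemistry
  - enrollment 3 (Rosa): course_id=3 -> matches Chemistry
  - enrollment 4 (Sam): course_id=4 -> matches Biology
  - enrollment 5 (Bob): course_id=1 -> matches Algorithms
  - enrollment 6 (Frank): course_id=1 -> matches Algorithms
  - enrollment 7 (Quinn): course_id=2 -> matches Statistics
  - enrollment 8 (Julia): course_id=4 -> matches Biology
So 1 of 8 rows is dropped.

SQL:
SELECT a.student, b.title AS course
FROM enrollments a
INNER JOIN courses b ON a.course_id = b.id

Result:
student | course    
--------+-----------
Wendy   | Chemistry 
Rosa    | Chemistry 
Sam     | Biology   
Bob     | Algorithms
Frank   | Algorithms
Quinn   | Statistics
Julia   | Biology   


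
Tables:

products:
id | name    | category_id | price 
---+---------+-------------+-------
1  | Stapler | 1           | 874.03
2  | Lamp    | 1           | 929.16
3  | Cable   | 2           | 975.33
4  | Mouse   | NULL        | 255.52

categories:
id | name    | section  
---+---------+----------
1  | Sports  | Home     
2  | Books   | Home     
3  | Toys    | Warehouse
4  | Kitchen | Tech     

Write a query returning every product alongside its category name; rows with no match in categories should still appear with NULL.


LEFT JOIN keeps every row from products (the left table); where category_id has no match in categories, the category columns become NULL. Walk through each product:
  - product 1 (Stapler): category_id=1 -> matches Sports
  - product 2 (Lamp): category_id=1 -> matches Sports
  - product 3 (Cable): category_id=2 -> matches Books
  - product 4 (Mouse): category_id=NULL, no match -> kept with NULL
All 4 rows appear; 1 has NULL category.

SQL:
SELECT a.name, b.name AS category
FROM products a
LEFT JOIN categories b ON a.category_id = b.id

Result:
name    | category
--------+---------
Stapler | Sports  
Lamp    | Sports  
Cable   | Books   
Mouse   | NULL    


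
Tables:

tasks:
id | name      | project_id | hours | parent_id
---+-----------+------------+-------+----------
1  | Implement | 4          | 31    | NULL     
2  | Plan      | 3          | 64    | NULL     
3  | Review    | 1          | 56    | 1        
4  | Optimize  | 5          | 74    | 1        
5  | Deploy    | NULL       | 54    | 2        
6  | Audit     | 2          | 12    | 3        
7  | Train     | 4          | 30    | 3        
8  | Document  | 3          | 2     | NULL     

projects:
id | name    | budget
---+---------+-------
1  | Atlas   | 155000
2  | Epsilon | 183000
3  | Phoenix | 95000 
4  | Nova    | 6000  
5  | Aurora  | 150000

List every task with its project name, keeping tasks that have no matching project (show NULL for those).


LEFT JOIN keeps every row from tasks (the left table); where project_id has no match in projects, the project columns become NULL. Walk through each task:
  - task 1 (Implement): project_id=4 -> matches Nova
  - task 2 (Plan): project_id=3 -> matches Phoenix
  - task 3 (Review): project_id=1 -> matches Atlas
  - task 4 (Optimize): project_id=5 -> matches Aurora
  - task 5 (Deploy): project_id=NULL, no match -> kept with NULL
  - task 6 (Audit): project_id=2 -> matches Epsilon
  - task 7 (Train): project_id=4 -> matches Nova
  - task 8 (Document): project_id=3 -> matches Phoenix
All 8 rows appear; 1 has NULL project.

SQL:
SELECT a.name, b.name AS project
FROM tasks a
LEFT JOIN projects b ON a.project_id = b.id

Result:
name      | project
----------+--------
Implement | Nova   
Plan      | Phoenix
Review    | Atlas  
Optimize  | Aurora 
Deploy    | NULL   
Audit     | Epsilon
Train     | Nova   
Document  | Phoenix


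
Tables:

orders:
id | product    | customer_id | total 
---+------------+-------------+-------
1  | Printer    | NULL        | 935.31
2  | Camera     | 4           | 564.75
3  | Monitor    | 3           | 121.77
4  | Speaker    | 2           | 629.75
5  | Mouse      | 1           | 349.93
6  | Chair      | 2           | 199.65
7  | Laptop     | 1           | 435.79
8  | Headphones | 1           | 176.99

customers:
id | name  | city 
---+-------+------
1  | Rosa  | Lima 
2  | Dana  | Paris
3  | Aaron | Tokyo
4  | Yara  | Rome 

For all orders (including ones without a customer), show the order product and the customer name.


LEFT JOIN keeps every row from orders (the left table); where customer_id has no match in customers, the customer columns become NULL. Walk through each order:
  - order 1 (Printer): customer_id=NULL, no match -> kept with NULL
  - order 2 (Camera): customer_id=4 -> matches Yara
  - order 3 (Monitor): customer_id=3 -> matches Aaron
  - order 4 (Speaker): customer_id=2 -> matches Dana
  - order 5 (Mouse): customer_id=1 -> matches Rosa
  - order 6 (Chair): customer_id=2 -> matches Dana
  - order 7 (Laptop): customer_id=1 -> matches Rosa
  - order 8 (Headphones): customer_id=1 -> matches Rosa
All 8 rows appear; 1 has NULL customer.

SQL:
SELECT a.product, b.name AS customer
FROM orders a
LEFT JOIN customers b ON a.customer_id = b.id

Result:
product    | customer
-----------+---------
Printer    | NULL    
Camera     | Yara    
Monitor    | Aaron   
Speaker    | Dana    
Mouse      | Rosa    
Chair      | Dana    
Laptop     | Rosa    
Headphones | Rosa    


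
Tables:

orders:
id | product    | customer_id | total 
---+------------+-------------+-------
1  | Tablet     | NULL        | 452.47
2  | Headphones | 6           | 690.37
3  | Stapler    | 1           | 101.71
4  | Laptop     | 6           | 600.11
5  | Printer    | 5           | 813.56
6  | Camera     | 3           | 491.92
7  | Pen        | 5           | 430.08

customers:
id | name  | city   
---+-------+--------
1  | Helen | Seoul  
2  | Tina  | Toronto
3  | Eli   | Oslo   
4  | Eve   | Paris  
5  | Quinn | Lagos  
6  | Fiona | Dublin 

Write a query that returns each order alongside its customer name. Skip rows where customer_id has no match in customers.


INNER JOIN keeps only orders rows whose customer_id matches an id in customers. Walk through each order:
  - order 1 (Tablet): customer_id=NULL, no match -> dropped
  - order 2 (Headphones): customer_id=6 -> matches Fiona
  - order 3 (Stapler): customer_id=1 -> matches Helen
  - order 4 (Laptop): customer_id=6 -> matches Fiona
  - order 5 (Printer): customer_id=5 -> matches Quinn
  - order 6 (Camera): customer_id=3 -> matches Eli
  - order 7 (Pen): customer_id=5 -> matches Quinn
So 1 of 7 rows is dropped.

SQL:
SELECT a.product, b.name AS customer
FROM orders a
INNER JOIN customers b ON a.customer_id = b.id

Result:
product    | customer
-----------+---------
Headphones | Fiona   
Stapler    | Helen   
Laptop     | Fiona   
Printer    | Quinn   
Camera     | Eli     
Pen        | Quinn   


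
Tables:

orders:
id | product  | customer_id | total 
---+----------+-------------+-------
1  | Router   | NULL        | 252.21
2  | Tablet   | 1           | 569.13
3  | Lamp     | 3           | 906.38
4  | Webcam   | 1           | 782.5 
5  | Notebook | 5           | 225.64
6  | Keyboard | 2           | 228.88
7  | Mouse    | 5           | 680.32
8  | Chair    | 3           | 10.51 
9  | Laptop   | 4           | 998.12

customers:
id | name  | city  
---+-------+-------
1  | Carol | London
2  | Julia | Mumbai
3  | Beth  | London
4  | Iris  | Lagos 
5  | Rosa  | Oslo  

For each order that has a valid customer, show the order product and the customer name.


INNER JOIN keeps only orders rows whose customer_id matches an id in customers. Walk through each order:
  - order 1 (Router): customer_id=NULL, no match -> dropped
  - order 2 (Tablet): customer_id=1 -> matches Carol
  - order 3 (Lamp): customer_id=3 -> matches Beth
  - order 4 (Webcam): customer_id=1 -> matches Carol
  - order 5 (Notebook): customer_id=5 -> matches Rosa
  - order 6 (Keyboard): customer_id=2 -> matches Julia
  - order 7 (Mouse): customer_id=5 -> matches Rosa
  - order 8 (Chair): customer_id=3 -> matches Beth
  - order 9 (Laptop): customer_id=4 -> matches Iris
So 1 of 9 rows is dropped.

SQL:
SELECT a.product, b.name AS customer
FROM orders a
INNER JOIN customers b ON a.customer_id = b.id

Result:
product  | customer
---------+---------
Tablet   | Carol   
Lamp     | Beth    
Webcam   | Carol   
Notebook | Rosa    
Keyboard | Julia   
Mouse    | Rosa    
Chair    | Beth    
Laptop   | Iris    


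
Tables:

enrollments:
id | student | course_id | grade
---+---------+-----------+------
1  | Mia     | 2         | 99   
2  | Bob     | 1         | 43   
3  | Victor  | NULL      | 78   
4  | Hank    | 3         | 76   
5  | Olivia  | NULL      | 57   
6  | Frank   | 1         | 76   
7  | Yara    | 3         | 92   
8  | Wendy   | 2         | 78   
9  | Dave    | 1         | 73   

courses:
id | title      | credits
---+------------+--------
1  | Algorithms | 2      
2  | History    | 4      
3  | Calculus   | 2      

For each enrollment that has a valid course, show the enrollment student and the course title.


INNER JOIN keeps only enrollments rows whose course_id matches an id in courses. Walk through each enrollment:
  - enrollment 1 (Mia): course_id=2 -> matches History
  - enrollment 2 (Bob): course_id=1 -> matches Algorithms
  - enrollment 3 (Victor): course_id=NULL, no match -> dropped
  - enrollment 4 (Hank): course_id=3 -> matches Calculus
  - enrollment 5 (Olivia): course_id=NULL, no match -> dropped
  - enrollment 6 (Frank): course_id=1 -> matches Algorithms
  - enrollment 7 (Yara): course_id=3 -> matches Calculus
  - enrollment 8 (Wendy): course_id=2 -> matches History
  - enrollment 9 (Dave): course_id=1 -> matches Algorithms
So 2 of 9 rows are dropped.

SQL:
SELECT a.student, b.title AS course
FROM enrollments a
INNER JOIN courses b ON a.course_id = b.id

Result:
student | course    
--------+-----------
Mia     | History   
Bob     | Algorithms
Hank    | Calculus  
Frank   | Algorithms
Yara    | Calculus  
Wendy   | History   
Dave    | Algorithms
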